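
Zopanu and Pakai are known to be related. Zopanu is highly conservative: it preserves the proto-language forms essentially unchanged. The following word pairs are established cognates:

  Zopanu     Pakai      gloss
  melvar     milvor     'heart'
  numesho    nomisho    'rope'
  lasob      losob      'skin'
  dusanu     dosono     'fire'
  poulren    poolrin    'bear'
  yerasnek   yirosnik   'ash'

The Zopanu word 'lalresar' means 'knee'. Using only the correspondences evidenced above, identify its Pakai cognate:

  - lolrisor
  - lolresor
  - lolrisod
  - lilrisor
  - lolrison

lasob ~ losob, yerasnek ~ yirosnik — Zopanu a corresponds to Pakai o after a consonant, before a consonant other than r, m, n, p, b, f, v.
melvar ~ milvor, numesho ~ nomisho — Zopanu e corresponds to Pakai i after a consonant, before a consonant other than r, m, n, p, b, f, v.
melvar ~ milvor — Zopanu a corresponds to Pakai o after a consonant, before r.
Applying these to Zopanu 'lalresar':
  lalresar → lolresar   (a→o after a consonant, before a consonant other than r, m, n, p, b, f, v)
  lolresar → lolrisar   (e→i after a consonant, before a consonant other than r, m, n, p, b, f, v)
  lolrisar → lolrisor   (a→o after a consonant, before r)
So the Pakai cognate is 'lolrisor'.

lolrisor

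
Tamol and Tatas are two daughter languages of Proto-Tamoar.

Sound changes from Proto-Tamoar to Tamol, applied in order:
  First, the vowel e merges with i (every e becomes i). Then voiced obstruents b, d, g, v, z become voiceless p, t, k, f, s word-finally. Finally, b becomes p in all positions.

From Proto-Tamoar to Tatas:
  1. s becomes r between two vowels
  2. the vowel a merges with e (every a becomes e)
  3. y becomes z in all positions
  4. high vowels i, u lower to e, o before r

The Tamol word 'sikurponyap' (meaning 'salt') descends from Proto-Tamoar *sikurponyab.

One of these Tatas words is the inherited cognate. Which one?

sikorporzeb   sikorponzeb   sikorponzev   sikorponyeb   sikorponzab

sikorponzeb

Tatas: *sikurponyab > sikurponyeb > sikurponzeb > sikorponzeb  (by vowel merger, unconditioned shift, pre-rhotic lowering)
The other candidates each miss or misapply at least one Tatas change.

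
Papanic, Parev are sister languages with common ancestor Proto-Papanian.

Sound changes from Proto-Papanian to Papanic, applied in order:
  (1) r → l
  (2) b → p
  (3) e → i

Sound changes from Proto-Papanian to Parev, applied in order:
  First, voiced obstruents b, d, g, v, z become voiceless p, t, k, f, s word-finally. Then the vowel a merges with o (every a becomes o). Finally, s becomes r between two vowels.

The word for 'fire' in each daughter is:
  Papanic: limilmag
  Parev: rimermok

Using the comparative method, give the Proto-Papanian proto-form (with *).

*rimermag

Position 5: Papanic has l, Parev has r. Taking the neighbouring segments as reconstructed: Papanic l could go back to *l or *r; Parev r can only go back to *r — the one source consistent with every daughter is *r.
Position 1: Papanic has l, Parev has r. Taking the neighbouring segments as reconstructed: Papanic l could go back to *l or *r; Parev r can only go back to *r — the one source consistent with every daughter is *r.
Position 4: Papanic has i, Parev has e. Parev preserves e here (none of its changes turn any other segment into e), so the proto-segment is *e.
This points to *rimermag. Verify forward in each daughter:
Papanic: *rimermag > limelmag > limilmag  (by unconditioned shift, vowel merger)
Parev: *rimermag
  rimermag → rimermak   [final devoicing]
  rimermak → rimermok   [vowel merger]
  rimermok (rule 3 does not apply)
  giving Parev rimermok.
No other proto-form is consistent with every reflex, so the reconstruction is *rimermag.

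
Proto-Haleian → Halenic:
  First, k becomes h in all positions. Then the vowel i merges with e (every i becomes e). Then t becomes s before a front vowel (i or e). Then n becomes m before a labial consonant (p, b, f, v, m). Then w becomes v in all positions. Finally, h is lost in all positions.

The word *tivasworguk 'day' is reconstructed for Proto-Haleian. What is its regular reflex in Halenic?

sevasvorgu

Halenic: *tivasworguk > tivasworguh > tevasworguh > sevasworguh > sevasvorguh > sevasvorgu  (by unconditioned shift, vowel merger, palatalisation, unconditioned shift, h-loss)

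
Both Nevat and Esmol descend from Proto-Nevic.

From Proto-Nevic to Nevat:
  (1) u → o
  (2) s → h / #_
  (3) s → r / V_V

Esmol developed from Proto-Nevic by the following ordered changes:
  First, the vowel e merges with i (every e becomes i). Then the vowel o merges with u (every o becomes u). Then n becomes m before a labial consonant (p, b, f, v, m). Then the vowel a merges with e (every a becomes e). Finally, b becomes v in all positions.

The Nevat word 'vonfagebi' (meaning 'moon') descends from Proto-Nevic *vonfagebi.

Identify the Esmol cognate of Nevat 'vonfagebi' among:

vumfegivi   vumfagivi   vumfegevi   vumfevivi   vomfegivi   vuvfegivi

vumfegivi

Esmol: start from *vonfagebi.
  rule 1 (vowel merger): vonfagebi → vonfagibi
  rule 2 (vowel merger): vonfagibi → vunfagibi
  rule 3 (nasal place assimilation): vunfagibi → vumfagibi
  rule 4 (vowel merger): vumfagibi → vumfegibi
  rule 5 (unconditioned shift): vumfegibi → vumfegivi
  ⇒ Esmol vumfegivi
Among the options, 'vumfegivi' alone shows every Esmol change applied in order.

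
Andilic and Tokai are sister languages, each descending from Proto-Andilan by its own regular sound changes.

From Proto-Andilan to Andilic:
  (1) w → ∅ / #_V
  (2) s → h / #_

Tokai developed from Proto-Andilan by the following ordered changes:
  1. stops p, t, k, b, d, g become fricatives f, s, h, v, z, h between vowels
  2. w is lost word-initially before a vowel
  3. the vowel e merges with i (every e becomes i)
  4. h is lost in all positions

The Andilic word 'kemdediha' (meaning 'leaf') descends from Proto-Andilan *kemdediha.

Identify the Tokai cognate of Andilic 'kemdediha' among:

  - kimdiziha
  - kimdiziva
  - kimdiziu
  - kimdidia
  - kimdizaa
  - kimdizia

Tokai: *kemdediha
  kemdediha → kemdeziha   [intervocalic lenition]
  kemdeziha (rule 2 does not apply)
  kemdeziha → kimdiziha   [vowel merger]
  kimdiziha → kimdizia   [h-loss]
  giving Tokai kimdizia.

kimdizia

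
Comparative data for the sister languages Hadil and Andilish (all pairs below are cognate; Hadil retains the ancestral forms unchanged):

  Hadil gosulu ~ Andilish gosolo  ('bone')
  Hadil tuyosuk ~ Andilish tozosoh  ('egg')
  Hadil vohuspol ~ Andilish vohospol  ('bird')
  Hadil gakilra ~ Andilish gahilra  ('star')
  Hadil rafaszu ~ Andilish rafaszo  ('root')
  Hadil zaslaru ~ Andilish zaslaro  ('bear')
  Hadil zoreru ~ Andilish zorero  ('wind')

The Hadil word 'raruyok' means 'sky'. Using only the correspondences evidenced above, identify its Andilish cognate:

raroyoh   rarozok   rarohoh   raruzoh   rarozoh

gosulu ~ gosolo, tuyosuk ~ tozosoh — Hadil u corresponds to Andilish o after a consonant, before a consonant other than r, m, n, p, b, f, v.
tuyosuk ~ tozosoh — Hadil y corresponds to Andilish z between vowels (before a back vowel).
tuyosuk ~ tozosoh — Hadil k corresponds to Andilish h word-finally.
Applying these to Hadil 'raruyok':
  raruyok → raroyok   (u→o after a consonant, before a consonant other than r, m, n, p, b, f, v)
  raroyok → rarozok   (y→z between vowels (before a back vowel))
  rarozok → rarozoh   (k→h word-finally)
So the Andilish cognate is 'rarozoh'.

rarozoh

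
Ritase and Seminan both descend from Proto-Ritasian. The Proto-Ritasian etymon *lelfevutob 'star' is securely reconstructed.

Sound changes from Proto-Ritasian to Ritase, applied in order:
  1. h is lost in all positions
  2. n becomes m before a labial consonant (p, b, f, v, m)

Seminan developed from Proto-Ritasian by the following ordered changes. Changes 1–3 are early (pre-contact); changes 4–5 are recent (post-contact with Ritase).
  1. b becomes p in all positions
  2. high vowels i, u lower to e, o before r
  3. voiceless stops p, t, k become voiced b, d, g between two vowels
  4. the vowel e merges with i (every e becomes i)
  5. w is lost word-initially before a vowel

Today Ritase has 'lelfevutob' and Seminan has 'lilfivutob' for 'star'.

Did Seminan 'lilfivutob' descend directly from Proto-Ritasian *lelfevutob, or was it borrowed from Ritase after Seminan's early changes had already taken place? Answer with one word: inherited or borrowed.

If inherited, *lelfevutob would pass through all of Seminan's changes:
Seminan: start from *lelfevutob.
  rule 1 (unconditioned shift): lelfevutob → lelfevutop
  rule 2: no change — lelfevutop
  rule 3 (intervocalic voicing): lelfevutop → lelfevudop
  rule 4 (vowel merger): lelfevudop → lilfivudop
  rule 5: no change — lilfivudop
  ⇒ Seminan lilfivudop
If borrowed from Ritase 'lelfevutob' after the early changes, it would undergo only the recent ones:
  rule 4 (vowel merger): lelfevutob → lilfivutob
  rule 5 (glide loss): no change (lilfivutob)
  ⇒ as a loan: lilfivutob
Seminan 'lilfivutob' matches the loan outcome 'lilfivutob', not the inherited 'lilfivudop' — it skipped the early Seminan changes, so it was borrowed from Ritase.

borrowed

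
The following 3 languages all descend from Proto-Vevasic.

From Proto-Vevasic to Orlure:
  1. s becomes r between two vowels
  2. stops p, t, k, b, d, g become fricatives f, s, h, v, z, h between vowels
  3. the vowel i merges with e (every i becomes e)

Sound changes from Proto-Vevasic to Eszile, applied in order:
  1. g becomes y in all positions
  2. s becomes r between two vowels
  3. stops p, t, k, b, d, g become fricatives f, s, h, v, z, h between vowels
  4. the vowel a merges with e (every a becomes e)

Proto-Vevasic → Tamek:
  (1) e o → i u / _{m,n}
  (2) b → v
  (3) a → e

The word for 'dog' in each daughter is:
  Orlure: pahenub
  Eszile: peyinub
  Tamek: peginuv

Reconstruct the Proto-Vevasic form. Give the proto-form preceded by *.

*paginub

Position 7: Orlure has b, Eszile has b, Tamek has v. Orlure preserves b here (none of its changes turn any other segment into b), so the proto-segment is *b.
Position 2: Orlure has a, Eszile has e, Tamek has e. Orlure preserves a here (none of its changes turn any other segment into a), so the proto-segment is *a.
This points to *paginub. Verify forward in each daughter:
Orlure: *paginub > pahinub > pahenub  (by intervocalic lenition, vowel merger)
Eszile: *paginub > payinub > peyinub  (by unconditioned shift, vowel merger)
Tamek: start from *paginub.
  rule 1: no change — paginub
  rule 2 (unconditioned shift): paginub → paginuv
  rule 3 (vowel merger): paginuv → peginuv
  ⇒ Tamek peginuv
*paginub is the unique common source.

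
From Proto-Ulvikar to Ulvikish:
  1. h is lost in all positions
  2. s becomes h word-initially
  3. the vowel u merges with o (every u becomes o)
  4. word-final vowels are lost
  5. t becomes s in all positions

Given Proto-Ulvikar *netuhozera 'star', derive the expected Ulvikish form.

nesoozer

Ulvikish: *netuhozera
  netuhozera → netuozera   [h-loss]
  netuozera (rule 2 does not apply)
  netuozera → netoozera   [vowel merger]
  netoozera → netoozer   [apocope]
  netoozer → nesoozer   [unconditioned shift]
  giving Ulvikish nesoozer.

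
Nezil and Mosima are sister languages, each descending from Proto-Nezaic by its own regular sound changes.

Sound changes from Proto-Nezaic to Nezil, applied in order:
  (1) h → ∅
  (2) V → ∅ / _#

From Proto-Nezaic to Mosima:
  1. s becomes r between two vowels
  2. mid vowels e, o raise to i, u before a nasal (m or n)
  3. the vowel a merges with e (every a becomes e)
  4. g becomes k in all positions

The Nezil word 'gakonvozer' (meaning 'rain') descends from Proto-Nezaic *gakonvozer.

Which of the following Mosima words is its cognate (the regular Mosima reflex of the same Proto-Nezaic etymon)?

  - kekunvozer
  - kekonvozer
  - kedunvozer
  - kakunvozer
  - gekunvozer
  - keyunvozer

kekunvozer

Mosima: *gakonvozer > gakunvozer > gekunvozer > kekunvozer  (by pre-nasal raising, vowel merger, unconditioned shift)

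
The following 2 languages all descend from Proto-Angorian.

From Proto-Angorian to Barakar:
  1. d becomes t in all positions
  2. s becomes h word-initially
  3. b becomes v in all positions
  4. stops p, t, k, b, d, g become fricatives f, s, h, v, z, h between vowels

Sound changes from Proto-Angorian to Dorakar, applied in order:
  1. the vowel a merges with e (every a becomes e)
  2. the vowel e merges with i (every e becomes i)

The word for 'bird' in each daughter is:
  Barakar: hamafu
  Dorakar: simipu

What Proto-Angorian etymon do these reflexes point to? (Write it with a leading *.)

*samapu

Position 2: Barakar has a, Dorakar has i. Barakar preserves a here (none of its changes turn any other segment into a), so the proto-segment is *a.
Position 4: Barakar has a, Dorakar has i. Barakar preserves a here (none of its changes turn any other segment into a), so the proto-segment is *a.
Continuing position by position gives *samapu; check it forward:
Barakar: start from *samapu.
  rule 1: no change — samapu
  rule 2 (debuccalisation): samapu → hamapu
  rule 3: no change — hamapu
  rule 4 (intervocalic lenition): hamapu → hamafu
  ⇒ Barakar hamafu
Dorakar: start from *samapu.
  rule 1 (vowel merger): samapu → semepu
  rule 2 (vowel merger): semepu → simipu
  ⇒ Dorakar simipu
*samapu is the unique common source.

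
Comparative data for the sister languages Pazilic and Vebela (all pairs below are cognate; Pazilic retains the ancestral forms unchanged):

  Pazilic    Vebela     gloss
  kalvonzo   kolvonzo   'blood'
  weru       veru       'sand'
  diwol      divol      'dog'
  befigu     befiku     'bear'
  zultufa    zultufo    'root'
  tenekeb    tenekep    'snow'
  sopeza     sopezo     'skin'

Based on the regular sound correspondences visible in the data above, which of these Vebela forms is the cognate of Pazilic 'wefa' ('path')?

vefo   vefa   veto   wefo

vefo

weru ~ veru — Pazilic w corresponds to Vebela v word-initially before a front vowel.
zultufa ~ zultufo, sopeza ~ sopezo — Pazilic a corresponds to Vebela o word-finally.
Applying these to Pazilic 'wefa':
  wefa → vefa   (w→v word-initially before a front vowel)
  vefa → vefo   (a→o word-finally)
So the Vebela cognate is 'vefo'.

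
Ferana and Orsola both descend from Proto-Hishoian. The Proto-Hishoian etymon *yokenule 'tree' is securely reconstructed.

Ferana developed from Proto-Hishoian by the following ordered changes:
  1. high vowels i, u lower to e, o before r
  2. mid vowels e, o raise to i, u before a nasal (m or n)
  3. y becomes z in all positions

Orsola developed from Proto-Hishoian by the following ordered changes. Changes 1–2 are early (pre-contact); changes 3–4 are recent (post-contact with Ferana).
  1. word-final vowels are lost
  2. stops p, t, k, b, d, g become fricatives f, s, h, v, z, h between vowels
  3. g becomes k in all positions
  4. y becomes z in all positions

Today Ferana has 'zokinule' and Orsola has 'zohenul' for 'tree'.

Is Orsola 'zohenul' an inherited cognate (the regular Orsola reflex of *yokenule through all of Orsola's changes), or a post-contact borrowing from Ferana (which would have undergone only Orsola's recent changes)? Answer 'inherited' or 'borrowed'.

If inherited, *yokenule would pass through all of Orsola's changes:
Orsola: *yokenule > yokenul > yohenul > zohenul  (by apocope, intervocalic lenition, unconditioned shift)
If borrowed from Ferana 'zokinule' after the early changes, it would undergo only the recent ones:
  rule 3 (unconditioned shift): no change (zokinule)
  rule 4 (unconditioned shift): no change (zokinule)
  ⇒ as a loan: zokinule
Orsola 'zohenul' matches the inherited outcome exactly, so it is an inherited cognate, not a loan.

inherited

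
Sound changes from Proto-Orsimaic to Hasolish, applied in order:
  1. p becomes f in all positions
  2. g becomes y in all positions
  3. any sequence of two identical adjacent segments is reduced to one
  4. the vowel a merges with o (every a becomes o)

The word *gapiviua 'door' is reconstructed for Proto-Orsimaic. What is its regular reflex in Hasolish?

Hasolish: *gapiviua
  gapiviua → gafiviua   [unconditioned shift]
  gafiviua → yafiviua   [unconditioned shift]
  yafiviua (rule 3 does not apply)
  yafiviua → yofiviuo   [vowel merger]
  giving Hasolish yofiviuo.

yofiviuo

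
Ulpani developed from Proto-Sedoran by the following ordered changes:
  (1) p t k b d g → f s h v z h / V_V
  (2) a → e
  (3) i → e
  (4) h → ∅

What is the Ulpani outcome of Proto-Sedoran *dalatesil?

delesesel

Ulpani: *dalatesil > dalasesil > delesesil > delesesel  (by intervocalic lenition, vowel merger, vowel merger)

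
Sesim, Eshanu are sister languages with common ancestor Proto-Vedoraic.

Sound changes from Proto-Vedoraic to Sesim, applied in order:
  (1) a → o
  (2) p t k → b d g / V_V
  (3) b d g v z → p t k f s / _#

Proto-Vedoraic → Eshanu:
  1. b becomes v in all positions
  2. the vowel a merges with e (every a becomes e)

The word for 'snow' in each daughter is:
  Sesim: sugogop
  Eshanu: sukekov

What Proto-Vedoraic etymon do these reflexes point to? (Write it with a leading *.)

*sukakob

Position 5: Sesim has g, Eshanu has k. Eshanu preserves k here (none of its changes turn any other segment into k), so the proto-segment is *k.
Position 7: Sesim has p, Eshanu has v. Taking the neighbouring segments as reconstructed: Sesim p could go back to *p or *b; Eshanu v could go back to *b or *v — the one source consistent with every daughter is *b.
Position 4: Sesim has o, Eshanu has e. Taking the neighbouring segments as reconstructed: Sesim o could go back to *a or *o; Eshanu e could go back to *a or *e — the one source consistent with every daughter is *a.
This points to *sukakob. Verify forward in each daughter:
Sesim: *sukakob > sukokob > sugogob > sugogop  (by vowel merger, intervocalic voicing, final devoicing)
Eshanu: *sukakob
  sukakob → sukakov   [unconditioned shift]
  sukakov → sukekov   [vowel merger]
  giving Eshanu sukekov.
No other proto-form is consistent with every reflex, so the reconstruction is *sukakob.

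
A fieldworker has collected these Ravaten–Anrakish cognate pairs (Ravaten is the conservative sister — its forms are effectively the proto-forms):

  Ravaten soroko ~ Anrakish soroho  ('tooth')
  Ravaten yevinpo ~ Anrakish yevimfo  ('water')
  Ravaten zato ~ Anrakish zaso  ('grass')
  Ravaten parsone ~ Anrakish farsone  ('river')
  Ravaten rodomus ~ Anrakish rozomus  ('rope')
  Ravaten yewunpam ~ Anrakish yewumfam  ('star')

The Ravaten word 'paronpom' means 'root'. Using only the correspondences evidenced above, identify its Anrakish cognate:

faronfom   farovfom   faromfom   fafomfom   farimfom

parsone ~ farsone — Ravaten p corresponds to Anrakish f word-initially before a back vowel.
yevinpo ~ yevimfo, yewunpam ~ yewumfam — Ravaten n corresponds to Anrakish m after a vowel, before a labial obstruent.
yevinpo ~ yevimfo — Ravaten p corresponds to Anrakish f after a consonant, before a back vowel.
Applying these to Ravaten 'paronpom':
  paronpom → faronpom   (p→f word-initially before a back vowel)
  faronpom → farompom   (n→m after a vowel, before a labial obstruent)
  farompom → faromfom   (p→f after a consonant, before a back vowel)
So the Anrakish cognate is 'faromfom'.

faromfom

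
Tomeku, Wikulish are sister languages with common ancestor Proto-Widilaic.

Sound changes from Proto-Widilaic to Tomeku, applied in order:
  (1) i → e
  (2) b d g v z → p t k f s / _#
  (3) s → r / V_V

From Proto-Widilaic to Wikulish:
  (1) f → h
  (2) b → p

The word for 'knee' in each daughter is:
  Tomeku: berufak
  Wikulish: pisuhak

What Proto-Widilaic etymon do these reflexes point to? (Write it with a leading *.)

*bisufak

Position 3: Tomeku has r, Wikulish has s. Wikulish preserves s here (none of its changes turn any other segment into s), so the proto-segment is *s.
Position 1: Tomeku has b, Wikulish has p. Tomeku preserves b here (none of its changes turn any other segment into b), so the proto-segment is *b.
Position 2: Tomeku has e, Wikulish has i. Wikulish preserves i here (none of its changes turn any other segment into i), so the proto-segment is *i.
This points to *bisufak. Verify forward in each daughter:
Tomeku: *bisufak
  bisufak → besufak   [vowel merger]
  besufak (rule 2 does not apply)
  besufak → berufak   [rhotacism]
  giving Tomeku berufak.
Wikulish: *bisufak
  bisufak → bisuhak   [unconditioned shift]
  bisuhak → pisuhak   [unconditioned shift]
  giving Wikulish pisuhak.
Only *bisufak yields all of Tomeku berufak, Wikulish pisuhak.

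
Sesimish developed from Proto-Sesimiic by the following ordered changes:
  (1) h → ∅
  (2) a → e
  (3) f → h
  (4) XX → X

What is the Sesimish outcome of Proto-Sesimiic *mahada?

mede

Sesimish: *mahada > maada > meede > mede  (by h-loss, vowel merger, degemination)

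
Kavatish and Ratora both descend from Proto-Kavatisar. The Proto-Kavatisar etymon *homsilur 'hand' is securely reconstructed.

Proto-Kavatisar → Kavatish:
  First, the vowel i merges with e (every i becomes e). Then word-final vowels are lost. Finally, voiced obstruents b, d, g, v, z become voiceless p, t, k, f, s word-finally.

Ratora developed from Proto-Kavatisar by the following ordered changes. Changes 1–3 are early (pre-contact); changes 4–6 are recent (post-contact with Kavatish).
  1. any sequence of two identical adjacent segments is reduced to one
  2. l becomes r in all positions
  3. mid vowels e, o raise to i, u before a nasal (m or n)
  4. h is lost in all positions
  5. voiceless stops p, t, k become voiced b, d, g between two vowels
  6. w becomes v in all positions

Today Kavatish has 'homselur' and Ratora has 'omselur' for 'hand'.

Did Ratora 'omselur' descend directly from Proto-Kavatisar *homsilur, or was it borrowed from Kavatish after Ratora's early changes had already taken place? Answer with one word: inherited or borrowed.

If inherited, *homsilur would pass through all of Ratora's changes:
Ratora: *homsilur
  homsilur (rule 1 does not apply)
  homsilur → homsirur   [unconditioned shift]
  homsirur → humsirur   [pre-nasal raising]
  humsirur → umsirur   [h-loss]
  umsirur (rule 5 does not apply)
  umsirur (rule 6 does not apply)
  giving Ratora umsirur.
If borrowed from Kavatish 'homselur' after the early changes, it would undergo only the recent ones:
  rule 4 (h-loss): homselur → omselur
  rule 5 (intervocalic voicing): no change (omselur)
  rule 6 (unconditioned shift): no change (omselur)
  ⇒ as a loan: omselur
Ratora 'omselur' matches the loan outcome 'omselur', not the inherited 'umsirur' — it skipped the early Ratora changes, so it was borrowed from Kavatish.

borrowed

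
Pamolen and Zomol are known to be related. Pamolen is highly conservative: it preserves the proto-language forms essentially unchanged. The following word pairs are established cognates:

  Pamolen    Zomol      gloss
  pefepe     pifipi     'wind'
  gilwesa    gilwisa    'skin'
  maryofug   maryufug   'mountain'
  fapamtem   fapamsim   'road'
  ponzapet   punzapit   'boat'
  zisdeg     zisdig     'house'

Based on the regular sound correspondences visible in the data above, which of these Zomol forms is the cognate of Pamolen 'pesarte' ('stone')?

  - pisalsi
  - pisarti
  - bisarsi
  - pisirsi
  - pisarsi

pisarsi

gilwesa ~ gilwisa, ponzapet ~ punzapit — Pamolen e corresponds to Zomol i after a consonant, before a consonant other than r, m, n, p, b, f, v.
fapamtem ~ fapamsim — Pamolen t corresponds to Zomol s after a consonant, before a front vowel.
pefepe ~ pifipi — Pamolen e corresponds to Zomol i word-finally.
Applying these to Pamolen 'pesarte':
  pesarte → pisarte   (e→i after a consonant, before a consonant other than r, m, n, p, b, f, v)
  pisarte → pisarse   (t→s after a consonant, before a front vowel)
  pisarse → pisarsi   (e→i word-finally)
So the Zomol cognate is 'pisarsi'.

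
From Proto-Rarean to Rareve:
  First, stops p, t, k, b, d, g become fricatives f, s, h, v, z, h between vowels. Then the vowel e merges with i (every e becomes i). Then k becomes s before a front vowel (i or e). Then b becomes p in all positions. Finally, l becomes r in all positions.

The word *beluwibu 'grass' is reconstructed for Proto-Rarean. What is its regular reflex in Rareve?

piruwivu

Rareve: *beluwibu > beluwivu > biluwivu > piluwivu > piruwivu  (by intervocalic lenition, vowel merger, unconditioned shift, unconditioned shift)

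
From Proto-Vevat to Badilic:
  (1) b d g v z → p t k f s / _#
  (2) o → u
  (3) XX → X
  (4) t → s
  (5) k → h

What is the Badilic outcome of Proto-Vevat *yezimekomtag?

yezimehumsah

Badilic: *yezimekomtag > yezimekomtak > yezimekumtak > yezimekumsak > yezimehumsah  (by final devoicing, vowel merger, unconditioned shift, unconditioned shift)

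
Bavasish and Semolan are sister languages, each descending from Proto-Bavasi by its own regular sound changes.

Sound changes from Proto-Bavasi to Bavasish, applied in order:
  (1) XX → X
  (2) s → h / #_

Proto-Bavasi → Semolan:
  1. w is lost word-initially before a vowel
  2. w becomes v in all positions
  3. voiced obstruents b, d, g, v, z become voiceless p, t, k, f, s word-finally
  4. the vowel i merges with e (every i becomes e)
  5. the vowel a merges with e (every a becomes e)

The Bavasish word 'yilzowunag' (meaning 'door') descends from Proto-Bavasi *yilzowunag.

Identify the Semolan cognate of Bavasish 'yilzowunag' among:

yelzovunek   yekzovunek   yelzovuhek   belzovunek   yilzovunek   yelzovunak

Semolan: *yilzowunag > yilzovunag > yilzovunak > yelzovunak > yelzovunek  (by unconditioned shift, final devoicing, vowel merger, vowel merger)

yelzovunek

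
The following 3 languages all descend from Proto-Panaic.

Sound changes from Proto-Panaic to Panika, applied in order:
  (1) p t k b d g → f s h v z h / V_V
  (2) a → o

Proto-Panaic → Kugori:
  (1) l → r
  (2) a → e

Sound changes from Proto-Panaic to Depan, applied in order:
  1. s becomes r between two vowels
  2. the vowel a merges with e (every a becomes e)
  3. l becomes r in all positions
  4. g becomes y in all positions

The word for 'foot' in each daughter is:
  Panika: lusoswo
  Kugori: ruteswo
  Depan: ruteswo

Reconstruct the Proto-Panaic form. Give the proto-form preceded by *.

Position 1: Panika has l, Kugori has r, Depan has r. Panika preserves l here (none of its changes turn any other segment into l), so the proto-segment is *l.
Position 4: Panika has o, Kugori has e, Depan has e. Taking the neighbouring segments as reconstructed: Panika o could go back to *a or *o; Kugori e could go back to *a or *e; Depan e could go back to *a or *e — the one source consistent with every daughter is *a.
Verify the candidate proto-form against each daughter:
Panika: *lutaswo
  lutaswo → lusaswo   [intervocalic lenition]
  lusaswo → lusoswo   [vowel merger]
  giving Panika lusoswo.
Kugori: *lutaswo > rutaswo > ruteswo  (by unconditioned shift, vowel merger)
Depan: start from *lutaswo.
  rule 1: no change — lutaswo
  rule 2 (vowel merger): lutaswo → luteswo
  rule 3 (unconditioned shift): luteswo → ruteswo
  rule 4: no change — ruteswo
  ⇒ Depan ruteswo
Only *lutaswo yields all of Panika lusoswo, Kugori ruteswo, Depan ruteswo.

*lutaswo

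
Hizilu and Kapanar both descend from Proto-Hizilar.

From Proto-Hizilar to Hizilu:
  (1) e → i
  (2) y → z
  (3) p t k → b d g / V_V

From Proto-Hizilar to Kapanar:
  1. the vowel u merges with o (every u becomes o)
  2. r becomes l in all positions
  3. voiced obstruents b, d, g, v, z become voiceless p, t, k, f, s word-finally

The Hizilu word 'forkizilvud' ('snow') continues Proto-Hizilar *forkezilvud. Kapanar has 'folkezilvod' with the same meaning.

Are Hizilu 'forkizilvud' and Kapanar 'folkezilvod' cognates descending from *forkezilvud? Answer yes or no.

Derive the expected Kapanar reflex of *forkezilvud:
Kapanar: *forkezilvud
  forkezilvud → forkezilvod   [vowel merger]
  forkezilvod → folkezilvod   [unconditioned shift]
  folkezilvod → folkezilvot   [final devoicing]
  giving Kapanar folkezilvot.
The regular Kapanar reflex would be 'folkezilvot', but the attested form is 'folkezilvod'. The correspondence is irregular, so they are not cognates (the Kapanar form has a different source).

no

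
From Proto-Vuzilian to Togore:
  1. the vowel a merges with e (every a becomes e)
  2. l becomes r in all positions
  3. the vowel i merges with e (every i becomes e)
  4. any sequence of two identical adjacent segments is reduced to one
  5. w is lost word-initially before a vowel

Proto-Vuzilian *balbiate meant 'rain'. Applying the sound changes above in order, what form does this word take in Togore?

berbete

Togore: *balbiate
  balbiate → belbiete   [vowel merger]
  belbiete → berbiete   [unconditioned shift]
  berbiete → berbeete   [vowel merger]
  berbeete → berbete   [degemination]
  berbete (rule 5 does not apply)
  giving Togore berbete.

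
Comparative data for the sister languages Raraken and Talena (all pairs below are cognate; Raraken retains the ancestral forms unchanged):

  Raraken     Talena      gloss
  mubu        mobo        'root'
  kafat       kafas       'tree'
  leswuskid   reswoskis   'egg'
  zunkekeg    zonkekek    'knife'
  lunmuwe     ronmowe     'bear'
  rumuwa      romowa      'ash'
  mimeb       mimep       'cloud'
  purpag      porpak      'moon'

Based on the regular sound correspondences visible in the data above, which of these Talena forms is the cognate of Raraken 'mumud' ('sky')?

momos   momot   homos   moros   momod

rumuwa ~ romowa — Raraken u corresponds to Talena o after a consonant, before a nasal.
leswuskid ~ reswoskis, lunmuwe ~ ronmowe — Raraken u corresponds to Talena o after a consonant, before a consonant other than r, m, n, p, b, f, v.
leswuskid ~ reswoskis — Raraken d corresponds to Talena s word-finally.
Applying these to Raraken 'mumud':
  mumud → momud   (u→o after a consonant, before a nasal)
  momud → momod   (u→o after a consonant, before a consonant other than r, m, n, p, b, f, v)
  momod → momos   (d→s word-finally)
So the Talena cognate is 'momos'.

momos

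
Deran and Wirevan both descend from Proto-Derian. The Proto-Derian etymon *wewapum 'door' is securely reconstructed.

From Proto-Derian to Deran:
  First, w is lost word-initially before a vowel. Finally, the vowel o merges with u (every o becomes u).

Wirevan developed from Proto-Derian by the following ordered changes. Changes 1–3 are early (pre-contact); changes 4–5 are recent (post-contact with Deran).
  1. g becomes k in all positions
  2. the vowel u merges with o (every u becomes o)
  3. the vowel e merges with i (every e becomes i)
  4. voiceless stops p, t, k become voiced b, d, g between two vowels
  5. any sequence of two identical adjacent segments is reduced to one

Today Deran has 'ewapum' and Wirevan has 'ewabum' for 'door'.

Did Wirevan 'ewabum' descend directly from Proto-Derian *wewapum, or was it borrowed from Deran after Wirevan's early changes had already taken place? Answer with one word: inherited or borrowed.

borrowed

If inherited, *wewapum would pass through all of Wirevan's changes:
Wirevan: *wewapum > wewapom > wiwapom > wiwabom  (by vowel merger, vowel merger, intervocalic voicing)
If borrowed from Deran 'ewapum' after the early changes, it would undergo only the recent ones:
  rule 4 (intervocalic voicing): ewapum → ewabum
  rule 5 (degemination): no change (ewabum)
  ⇒ as a loan: ewabum
Wirevan 'ewabum' matches the loan outcome 'ewabum', not the inherited 'wiwabom' — it skipped the early Wirevan changes, so it was borrowed from Deran.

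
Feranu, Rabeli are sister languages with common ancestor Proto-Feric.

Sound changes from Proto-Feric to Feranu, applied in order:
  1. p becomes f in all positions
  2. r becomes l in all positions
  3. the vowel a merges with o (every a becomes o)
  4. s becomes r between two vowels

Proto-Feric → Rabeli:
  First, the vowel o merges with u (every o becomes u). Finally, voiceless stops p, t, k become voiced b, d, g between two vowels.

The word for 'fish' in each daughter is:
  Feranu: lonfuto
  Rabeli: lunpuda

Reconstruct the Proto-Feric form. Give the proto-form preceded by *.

*lonputa

Position 4: Feranu has f, Rabeli has p. Rabeli preserves p here (none of its changes turn any other segment into p), so the proto-segment is *p.
Position 6: Feranu has t, Rabeli has d. Feranu preserves t here (none of its changes turn any other segment into t), so the proto-segment is *t.
Position 2: Feranu has o, Rabeli has u. Taking the neighbouring segments as reconstructed: Feranu o could go back to *a or *o; Rabeli u could go back to *o or *u — the one source consistent with every daughter is *o.
Verify the candidate proto-form against each daughter:
Feranu: *lonputa
  lonputa → lonfuta   [unconditioned shift]
  lonfuta (rule 2 does not apply)
  lonfuta → lonfuto   [vowel merger]
  lonfuto (rule 4 does not apply)
  giving Feranu lonfuto.
Rabeli: *lonputa > lunputa > lunpuda  (by vowel merger, intervocalic voicing)
Only *lonputa yields all of Feranu lonfuto, Rabeli lunpuda.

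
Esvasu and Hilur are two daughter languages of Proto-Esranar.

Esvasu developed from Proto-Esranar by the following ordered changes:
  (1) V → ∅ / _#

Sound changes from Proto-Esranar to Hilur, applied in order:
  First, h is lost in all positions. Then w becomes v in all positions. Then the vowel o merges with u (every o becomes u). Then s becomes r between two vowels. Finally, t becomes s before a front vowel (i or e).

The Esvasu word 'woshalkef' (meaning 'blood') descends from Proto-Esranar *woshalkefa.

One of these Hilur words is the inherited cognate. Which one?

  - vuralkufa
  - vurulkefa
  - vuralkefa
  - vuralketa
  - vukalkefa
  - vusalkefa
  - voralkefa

Hilur: *woshalkefa > wosalkefa > vosalkefa > vusalkefa > vuralkefa  (by h-loss, unconditioned shift, vowel merger, rhotacism)
The other candidates each miss or misapply at least one Hilur change.

vuralkefa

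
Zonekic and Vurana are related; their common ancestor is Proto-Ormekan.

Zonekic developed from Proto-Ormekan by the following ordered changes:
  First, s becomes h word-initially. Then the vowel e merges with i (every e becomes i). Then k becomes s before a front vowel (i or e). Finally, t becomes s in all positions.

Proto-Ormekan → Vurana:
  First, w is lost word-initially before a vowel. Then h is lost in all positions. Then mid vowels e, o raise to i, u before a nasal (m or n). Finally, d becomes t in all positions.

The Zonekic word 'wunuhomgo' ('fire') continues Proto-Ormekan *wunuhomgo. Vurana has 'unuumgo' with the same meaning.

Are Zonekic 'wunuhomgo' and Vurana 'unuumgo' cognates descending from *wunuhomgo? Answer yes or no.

Derive the expected Vurana reflex of *wunuhomgo:
Vurana: *wunuhomgo
  wunuhomgo → unuhomgo   [glide loss]
  unuhomgo → unuomgo   [h-loss]
  unuomgo → unuumgo   [pre-nasal raising]
  unuumgo (rule 4 does not apply)
  giving Vurana unuumgo.
Vurana 'unuumgo' matches the regular reflex exactly, so the pair is cognate.

yes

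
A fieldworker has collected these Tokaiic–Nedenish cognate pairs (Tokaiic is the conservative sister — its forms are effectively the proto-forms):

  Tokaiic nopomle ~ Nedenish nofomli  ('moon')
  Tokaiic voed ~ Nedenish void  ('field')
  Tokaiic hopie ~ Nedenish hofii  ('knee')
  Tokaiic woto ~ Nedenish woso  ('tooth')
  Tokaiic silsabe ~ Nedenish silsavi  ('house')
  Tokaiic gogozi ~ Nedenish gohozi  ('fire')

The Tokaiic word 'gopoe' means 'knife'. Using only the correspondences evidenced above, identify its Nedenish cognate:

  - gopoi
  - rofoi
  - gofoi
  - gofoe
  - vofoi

gofoi

nopomle ~ nofomli — Tokaiic p corresponds to Nedenish f between vowels (before a back vowel).
hopie ~ hofii — Tokaiic e corresponds to Nedenish i word-finally.
Applying these to Tokaiic 'gopoe':
  gopoe → gofoe   (p→f between vowels (before a back vowel))
  gofoe → gofoi   (e→i word-finally)
So the Nedenish cognate is 'gofoi'.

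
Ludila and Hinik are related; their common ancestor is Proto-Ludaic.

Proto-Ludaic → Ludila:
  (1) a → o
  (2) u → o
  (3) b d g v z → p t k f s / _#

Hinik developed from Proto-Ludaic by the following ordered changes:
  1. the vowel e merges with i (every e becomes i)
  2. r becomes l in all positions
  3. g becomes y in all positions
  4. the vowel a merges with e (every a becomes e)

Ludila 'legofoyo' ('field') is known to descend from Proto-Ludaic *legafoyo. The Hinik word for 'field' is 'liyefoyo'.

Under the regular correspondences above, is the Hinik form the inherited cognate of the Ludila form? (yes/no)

Derive the expected Hinik reflex of *legafoyo:
Hinik: *legafoyo > ligafoyo > liyafoyo > liyefoyo  (by vowel merger, unconditioned shift, vowel merger)
Hinik 'liyefoyo' matches the regular reflex exactly, so the pair is cognate.

yes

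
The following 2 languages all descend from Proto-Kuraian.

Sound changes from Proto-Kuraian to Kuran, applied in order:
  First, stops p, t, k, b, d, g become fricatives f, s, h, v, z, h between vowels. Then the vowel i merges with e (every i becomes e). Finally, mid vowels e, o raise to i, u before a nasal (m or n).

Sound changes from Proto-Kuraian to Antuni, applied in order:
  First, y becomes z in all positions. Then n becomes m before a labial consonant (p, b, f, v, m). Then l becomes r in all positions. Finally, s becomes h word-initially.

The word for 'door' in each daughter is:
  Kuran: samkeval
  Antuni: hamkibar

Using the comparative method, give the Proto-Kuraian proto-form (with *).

Position 5: Kuran has e, Antuni has i. Antuni preserves i here (none of its changes turn any other segment into i), so the proto-segment is *i.
Position 8: Kuran has l, Antuni has r. Kuran preserves l here (none of its changes turn any other segment into l), so the proto-segment is *l.
Position 1: Kuran has s, Antuni has h. Taking the neighbouring segments as reconstructed: Kuran s can only go back to *s; Antuni h could go back to *s or *h — the one source consistent with every daughter is *s.
Verify the candidate proto-form against each daughter:
Kuran: *samkibal
  samkibal → samkival   [intervocalic lenition]
  samkival → samkeval   [vowel merger]
  samkeval (rule 3 does not apply)
  giving Kuran samkeval.
Antuni: start from *samkibal.
  rule 1: no change — samkibal
  rule 2: no change — samkibal
  rule 3 (unconditioned shift): samkibal → samkibar
  rule 4 (debuccalisation): samkibar → hamkibar
  ⇒ Antuni hamkibar
No other proto-form is consistent with every reflex, so the reconstruction is *samkibal.

*samkibal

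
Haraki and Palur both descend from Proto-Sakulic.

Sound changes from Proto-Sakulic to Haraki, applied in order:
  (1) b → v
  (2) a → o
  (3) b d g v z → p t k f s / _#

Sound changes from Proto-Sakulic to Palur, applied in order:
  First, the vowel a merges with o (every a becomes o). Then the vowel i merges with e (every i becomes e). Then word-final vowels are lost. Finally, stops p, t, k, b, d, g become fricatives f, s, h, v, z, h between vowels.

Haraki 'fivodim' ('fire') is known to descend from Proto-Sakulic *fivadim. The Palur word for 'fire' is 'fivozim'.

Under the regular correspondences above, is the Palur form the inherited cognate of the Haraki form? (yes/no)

no

Derive the expected Palur reflex of *fivadim:
Palur: *fivadim > fivodim > fevodem > fevozem  (by vowel merger, vowel merger, intervocalic lenition)
The regular Palur reflex would be 'fevozem', but the attested form is 'fivozim'. The correspondence is irregular, so they are not cognates (the Palur form has a different source).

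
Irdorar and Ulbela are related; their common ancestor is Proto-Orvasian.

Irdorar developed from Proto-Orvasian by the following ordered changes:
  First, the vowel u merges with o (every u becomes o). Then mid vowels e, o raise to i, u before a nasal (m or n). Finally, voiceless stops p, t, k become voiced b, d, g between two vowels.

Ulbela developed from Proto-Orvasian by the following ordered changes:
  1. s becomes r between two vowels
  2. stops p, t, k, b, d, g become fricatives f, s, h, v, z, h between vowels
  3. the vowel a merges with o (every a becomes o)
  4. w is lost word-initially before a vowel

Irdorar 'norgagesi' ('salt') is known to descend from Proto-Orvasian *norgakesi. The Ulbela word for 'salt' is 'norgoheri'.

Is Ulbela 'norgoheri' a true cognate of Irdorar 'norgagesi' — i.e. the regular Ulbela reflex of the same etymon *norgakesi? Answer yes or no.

Derive the expected Ulbela reflex of *norgakesi:
Ulbela: *norgakesi
  norgakesi → norgakeri   [rhotacism]
  norgakeri → norgaheri   [intervocalic lenition]
  norgaheri → norgoheri   [vowel merger]
  norgoheri (rule 4 does not apply)
  giving Ulbela norgoheri.
Ulbela 'norgoheri' matches the regular reflex exactly, so the pair is cognate.

yes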